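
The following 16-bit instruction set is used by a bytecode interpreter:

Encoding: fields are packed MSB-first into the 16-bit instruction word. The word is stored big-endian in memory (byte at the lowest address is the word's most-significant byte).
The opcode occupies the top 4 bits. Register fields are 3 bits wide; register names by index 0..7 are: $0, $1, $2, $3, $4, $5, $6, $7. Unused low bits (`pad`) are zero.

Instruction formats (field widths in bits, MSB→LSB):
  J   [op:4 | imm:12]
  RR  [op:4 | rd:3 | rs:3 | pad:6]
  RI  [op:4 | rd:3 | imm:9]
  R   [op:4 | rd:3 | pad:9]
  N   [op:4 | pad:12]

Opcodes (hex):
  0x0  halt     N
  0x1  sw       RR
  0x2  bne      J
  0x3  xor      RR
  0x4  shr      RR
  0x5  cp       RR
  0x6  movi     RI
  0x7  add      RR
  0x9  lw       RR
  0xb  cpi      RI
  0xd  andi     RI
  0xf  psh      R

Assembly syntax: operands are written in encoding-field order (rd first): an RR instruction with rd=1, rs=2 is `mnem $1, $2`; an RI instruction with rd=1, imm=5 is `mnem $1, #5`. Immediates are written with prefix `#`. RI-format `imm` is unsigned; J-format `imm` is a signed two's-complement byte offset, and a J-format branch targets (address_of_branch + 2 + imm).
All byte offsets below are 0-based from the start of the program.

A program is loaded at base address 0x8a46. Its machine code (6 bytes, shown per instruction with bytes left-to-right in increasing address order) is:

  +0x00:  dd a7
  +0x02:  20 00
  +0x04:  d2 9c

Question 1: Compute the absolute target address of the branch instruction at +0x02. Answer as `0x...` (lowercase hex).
0x8a4a

off 0x02: read 20 00 as big → 0x2000
  op=0x2000>>12=0x2 ⇒ bne (J)
  imm: (w>>0)&0xfff=0x0 → #0
  target = base 0x8a46 + off 0x02 + 2 + imm 0 = 0x8a4a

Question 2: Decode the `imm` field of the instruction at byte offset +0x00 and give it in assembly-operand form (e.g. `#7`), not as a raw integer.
#423

+0x00: dd a7 ⇒ word 0xdda7 (big)
  op=0xdda7>>12=0xd ⇒ andi (RI)
  rd@[11:9]=0x6 ⇒ $6
  imm@[8:0]=0x1a7 ⇒ #423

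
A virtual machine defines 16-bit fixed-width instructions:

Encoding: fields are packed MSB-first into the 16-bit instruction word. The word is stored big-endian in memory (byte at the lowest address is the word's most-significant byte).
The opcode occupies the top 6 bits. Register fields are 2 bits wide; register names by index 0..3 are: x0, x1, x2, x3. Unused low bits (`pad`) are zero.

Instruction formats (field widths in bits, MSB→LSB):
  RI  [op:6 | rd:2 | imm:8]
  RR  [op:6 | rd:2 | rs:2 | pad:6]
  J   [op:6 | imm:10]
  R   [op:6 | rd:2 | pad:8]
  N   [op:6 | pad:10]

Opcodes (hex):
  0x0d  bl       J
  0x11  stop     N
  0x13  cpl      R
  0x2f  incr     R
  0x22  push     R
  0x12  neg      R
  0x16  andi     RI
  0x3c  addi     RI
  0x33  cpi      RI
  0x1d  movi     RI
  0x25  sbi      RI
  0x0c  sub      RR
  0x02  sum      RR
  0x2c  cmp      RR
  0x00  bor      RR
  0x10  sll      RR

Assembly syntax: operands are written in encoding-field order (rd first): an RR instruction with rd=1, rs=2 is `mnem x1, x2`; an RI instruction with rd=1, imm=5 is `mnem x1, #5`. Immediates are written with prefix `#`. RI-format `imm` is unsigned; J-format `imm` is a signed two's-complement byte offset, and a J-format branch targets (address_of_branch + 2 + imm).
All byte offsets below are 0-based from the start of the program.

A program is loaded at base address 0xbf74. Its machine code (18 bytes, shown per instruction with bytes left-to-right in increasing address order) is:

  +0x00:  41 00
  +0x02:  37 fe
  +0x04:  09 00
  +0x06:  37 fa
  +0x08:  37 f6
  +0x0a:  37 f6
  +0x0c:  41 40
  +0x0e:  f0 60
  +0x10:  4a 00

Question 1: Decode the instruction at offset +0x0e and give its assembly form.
off 0x0e: read f0 60 as big → 0xf060
  top 6b → 0x3c → addi [RI]
  [9:8] rd=0 = x0
  [7:0] imm=96 = #96

addi x0, #96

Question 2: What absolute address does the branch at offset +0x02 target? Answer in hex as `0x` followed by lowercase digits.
0xbf76

@+02  big-endian(37 fe) = 0x37fe
  opcode bits[15:10]=0xd: bl/J
  imm: (w>>0)&0x3ff=0x3fe (s10→-2) → #-2
  target = base 0xbf74 + off 0x02 + 2 + imm -2 = 0xbf76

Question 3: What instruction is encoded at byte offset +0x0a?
bl #-10

+0x0a: 37 f6 ⇒ word 0x37f6 (big)
  op=0x37f6>>10=0xd ⇒ bl (J)
  [9:0] imm=1014 (s10→-10) = #-10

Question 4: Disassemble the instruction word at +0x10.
[10] 4a 00 → 0x4a00
  top 6b → 0x12 → neg [R]
  [9:8] rd=2 = x2

neg x2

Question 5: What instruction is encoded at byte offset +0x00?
sll x1, x0

+0x00: 41 00 ⇒ word 0x4100 (big)
  opcode bits[15:10]=0x10: sll/RR
  rd@[9:8]=0x1 ⇒ x1
  rs@[7:6]=0x0 ⇒ x0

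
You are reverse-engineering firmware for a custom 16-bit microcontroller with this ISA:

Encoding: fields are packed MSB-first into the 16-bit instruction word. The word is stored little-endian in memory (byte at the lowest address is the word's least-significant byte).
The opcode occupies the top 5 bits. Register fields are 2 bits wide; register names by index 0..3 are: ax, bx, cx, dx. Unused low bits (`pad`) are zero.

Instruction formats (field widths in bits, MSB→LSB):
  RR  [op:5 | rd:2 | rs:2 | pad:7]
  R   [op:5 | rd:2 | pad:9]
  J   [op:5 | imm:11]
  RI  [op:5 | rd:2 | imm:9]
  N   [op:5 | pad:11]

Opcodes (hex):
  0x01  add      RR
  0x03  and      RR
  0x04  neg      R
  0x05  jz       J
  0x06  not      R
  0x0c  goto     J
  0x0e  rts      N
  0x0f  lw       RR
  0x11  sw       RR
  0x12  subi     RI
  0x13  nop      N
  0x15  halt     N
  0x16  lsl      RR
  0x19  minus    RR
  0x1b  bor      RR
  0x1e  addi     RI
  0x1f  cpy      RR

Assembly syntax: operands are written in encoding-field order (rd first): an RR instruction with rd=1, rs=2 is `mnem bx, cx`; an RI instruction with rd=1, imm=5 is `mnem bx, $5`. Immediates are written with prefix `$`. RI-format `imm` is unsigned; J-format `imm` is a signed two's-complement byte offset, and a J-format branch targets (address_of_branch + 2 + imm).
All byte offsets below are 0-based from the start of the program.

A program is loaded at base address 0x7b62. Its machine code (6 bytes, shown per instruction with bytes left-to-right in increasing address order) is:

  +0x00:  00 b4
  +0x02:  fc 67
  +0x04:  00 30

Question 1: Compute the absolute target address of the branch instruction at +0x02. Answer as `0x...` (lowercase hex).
0x7b62

@+02  little-endian(fc 67) = 0x67fc
  top 5b → 0xc → goto [J]
  imm@[10:0]=0x7fc (s11→-4) ⇒ $-4
  target = base 0x7b62 + off 0x02 + 2 + imm -4 = 0x7b62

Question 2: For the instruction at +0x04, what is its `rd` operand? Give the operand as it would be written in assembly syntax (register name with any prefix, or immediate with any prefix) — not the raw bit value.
off 0x04: read 00 30 as little → 0x3000
  opcode bits[15:11]=0x6: not/R
  [10:9] rd=0 = ax

ax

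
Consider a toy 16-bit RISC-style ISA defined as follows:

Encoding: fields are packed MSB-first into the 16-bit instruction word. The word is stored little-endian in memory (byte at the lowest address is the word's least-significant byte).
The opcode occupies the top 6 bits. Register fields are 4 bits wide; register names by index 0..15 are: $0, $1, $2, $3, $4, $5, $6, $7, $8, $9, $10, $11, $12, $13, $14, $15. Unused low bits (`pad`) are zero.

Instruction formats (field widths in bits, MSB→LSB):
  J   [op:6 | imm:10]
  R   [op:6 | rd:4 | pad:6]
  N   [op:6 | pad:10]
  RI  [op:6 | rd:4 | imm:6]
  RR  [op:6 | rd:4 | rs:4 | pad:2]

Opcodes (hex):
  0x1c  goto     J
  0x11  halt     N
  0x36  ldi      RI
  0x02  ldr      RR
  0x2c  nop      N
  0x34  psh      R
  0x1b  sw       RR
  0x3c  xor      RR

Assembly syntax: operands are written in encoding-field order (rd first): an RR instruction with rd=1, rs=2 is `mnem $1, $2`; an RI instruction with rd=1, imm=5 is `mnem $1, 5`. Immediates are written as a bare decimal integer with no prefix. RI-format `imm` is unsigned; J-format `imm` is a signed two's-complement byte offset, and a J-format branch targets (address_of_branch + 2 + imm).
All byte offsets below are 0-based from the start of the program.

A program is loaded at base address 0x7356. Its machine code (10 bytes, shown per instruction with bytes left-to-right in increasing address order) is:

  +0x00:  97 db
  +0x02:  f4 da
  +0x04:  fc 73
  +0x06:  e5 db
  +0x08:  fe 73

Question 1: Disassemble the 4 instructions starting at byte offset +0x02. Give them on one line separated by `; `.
@+02  little-endian(f4 da) = 0xdaf4
  opcode bits[15:10]=0x36: ldi/RI
  [9:6] rd=11 = $11
  [5:0] imm=52 = 52
@+04  little-endian(fc 73) = 0x73fc
  opcode bits[15:10]=0x1c: goto/J
  [9:0] imm=1020 (s10→-4) = -4
@+06  little-endian(e5 db) = 0xdbe5
  opcode bits[15:10]=0x36: ldi/RI
  [9:6] rd=15 = $15
  [5:0] imm=37 = 37
@+08  little-endian(fe 73) = 0x73fe
  opcode bits[15:10]=0x1c: goto/J
  [9:0] imm=1022 (s10→-2) = -2

ldi $11, 52; goto -4; ldi $15, 37; goto -2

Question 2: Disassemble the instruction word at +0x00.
ldi $14, 23

[00] 97 db → 0xdb97
  op=0xdb97>>10=0x36 ⇒ ldi (RI)
  [9:6] rd=14 = $14
  [5:0] imm=23 = 23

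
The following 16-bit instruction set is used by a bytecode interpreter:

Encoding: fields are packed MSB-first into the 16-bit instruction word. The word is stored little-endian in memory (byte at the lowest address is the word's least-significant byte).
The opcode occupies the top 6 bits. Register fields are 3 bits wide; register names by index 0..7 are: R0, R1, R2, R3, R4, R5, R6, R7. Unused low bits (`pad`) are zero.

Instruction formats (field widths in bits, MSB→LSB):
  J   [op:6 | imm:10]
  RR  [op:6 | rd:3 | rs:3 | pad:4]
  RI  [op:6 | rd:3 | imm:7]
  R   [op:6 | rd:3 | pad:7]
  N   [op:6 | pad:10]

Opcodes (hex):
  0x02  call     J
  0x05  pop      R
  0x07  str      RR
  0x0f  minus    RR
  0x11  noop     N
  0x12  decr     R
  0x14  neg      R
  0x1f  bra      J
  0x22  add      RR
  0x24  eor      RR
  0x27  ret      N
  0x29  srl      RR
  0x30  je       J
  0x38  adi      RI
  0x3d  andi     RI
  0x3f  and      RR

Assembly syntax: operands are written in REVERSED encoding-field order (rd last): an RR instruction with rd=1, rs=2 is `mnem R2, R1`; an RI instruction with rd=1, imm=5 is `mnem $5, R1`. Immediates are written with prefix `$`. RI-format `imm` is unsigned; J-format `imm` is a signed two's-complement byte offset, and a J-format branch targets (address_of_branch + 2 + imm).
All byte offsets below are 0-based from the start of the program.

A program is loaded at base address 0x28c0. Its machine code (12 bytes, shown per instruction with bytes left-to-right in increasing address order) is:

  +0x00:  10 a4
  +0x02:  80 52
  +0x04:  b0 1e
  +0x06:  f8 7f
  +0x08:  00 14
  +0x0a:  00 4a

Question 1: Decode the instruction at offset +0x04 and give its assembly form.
@+04  little-endian(b0 1e) = 0x1eb0
  opcode bits[15:10]=0x7: str/RR
  [9:7] rd=5 = R5
  [6:4] rs=3 = R3

str R3, R5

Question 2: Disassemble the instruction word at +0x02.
[02] 80 52 → 0x5280
  opcode bits[15:10]=0x14: neg/R
  rd: (w>>7)&0x7=0x5 → R5

neg R5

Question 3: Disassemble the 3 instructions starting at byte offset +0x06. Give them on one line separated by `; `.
@+06  little-endian(f8 7f) = 0x7ff8
  opcode bits[15:10]=0x1f: bra/J
  imm: (w>>0)&0x3ff=0x3f8 (s10→-8) → $-8
@+08  little-endian(00 14) = 0x1400
  opcode bits[15:10]=0x5: pop/R
  rd: (w>>7)&0x7=0x0 → R0
@+0a  little-endian(00 4a) = 0x4a00
  opcode bits[15:10]=0x12: decr/R
  rd: (w>>7)&0x7=0x4 → R4

bra $-8; pop R0; decr R4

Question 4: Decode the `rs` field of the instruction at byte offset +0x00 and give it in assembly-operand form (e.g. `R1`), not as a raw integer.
R1

+0x00: 10 a4 ⇒ word 0xa410 (little)
  op=0xa410>>10=0x29 ⇒ srl (RR)
  [9:7] rd=0 = R0
  [6:4] rs=1 = R1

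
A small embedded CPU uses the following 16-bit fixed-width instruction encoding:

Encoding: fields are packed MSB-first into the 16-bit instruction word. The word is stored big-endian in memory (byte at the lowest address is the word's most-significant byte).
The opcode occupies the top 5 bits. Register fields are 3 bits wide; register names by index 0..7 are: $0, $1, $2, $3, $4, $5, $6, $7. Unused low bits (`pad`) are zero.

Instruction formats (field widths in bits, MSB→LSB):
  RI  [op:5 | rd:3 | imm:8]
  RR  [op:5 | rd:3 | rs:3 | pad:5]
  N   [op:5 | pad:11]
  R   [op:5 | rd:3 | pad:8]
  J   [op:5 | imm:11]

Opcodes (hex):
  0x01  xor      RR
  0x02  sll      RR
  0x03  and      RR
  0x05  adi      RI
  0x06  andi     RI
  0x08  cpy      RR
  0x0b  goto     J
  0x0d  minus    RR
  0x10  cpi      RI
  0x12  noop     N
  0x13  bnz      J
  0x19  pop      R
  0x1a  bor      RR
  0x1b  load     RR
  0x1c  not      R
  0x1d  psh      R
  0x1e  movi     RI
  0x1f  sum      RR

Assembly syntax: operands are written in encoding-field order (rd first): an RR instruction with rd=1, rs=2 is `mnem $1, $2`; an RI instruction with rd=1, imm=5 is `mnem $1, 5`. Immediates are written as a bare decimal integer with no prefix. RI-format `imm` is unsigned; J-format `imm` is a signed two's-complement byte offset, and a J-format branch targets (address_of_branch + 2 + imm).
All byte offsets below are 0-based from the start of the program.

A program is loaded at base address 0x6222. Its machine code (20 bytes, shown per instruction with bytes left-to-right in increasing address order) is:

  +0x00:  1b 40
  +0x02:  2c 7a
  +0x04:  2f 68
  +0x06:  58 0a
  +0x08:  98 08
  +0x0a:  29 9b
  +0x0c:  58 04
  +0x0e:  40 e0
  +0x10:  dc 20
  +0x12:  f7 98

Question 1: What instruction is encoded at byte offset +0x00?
and $3, $2

@+00  big-endian(1b 40) = 0x1b40
  top 5b → 0x3 → and [RR]
  rd: (w>>8)&0x7=0x3 → $3
  rs: (w>>5)&0x7=0x2 → $2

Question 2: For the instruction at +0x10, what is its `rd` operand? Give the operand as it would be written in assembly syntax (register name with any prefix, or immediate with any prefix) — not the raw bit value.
$4

[10] dc 20 → 0xdc20
  top 5b → 0x1b → load [RR]
  rd: (w>>8)&0x7=0x4 → $4
  rs: (w>>5)&0x7=0x1 → $1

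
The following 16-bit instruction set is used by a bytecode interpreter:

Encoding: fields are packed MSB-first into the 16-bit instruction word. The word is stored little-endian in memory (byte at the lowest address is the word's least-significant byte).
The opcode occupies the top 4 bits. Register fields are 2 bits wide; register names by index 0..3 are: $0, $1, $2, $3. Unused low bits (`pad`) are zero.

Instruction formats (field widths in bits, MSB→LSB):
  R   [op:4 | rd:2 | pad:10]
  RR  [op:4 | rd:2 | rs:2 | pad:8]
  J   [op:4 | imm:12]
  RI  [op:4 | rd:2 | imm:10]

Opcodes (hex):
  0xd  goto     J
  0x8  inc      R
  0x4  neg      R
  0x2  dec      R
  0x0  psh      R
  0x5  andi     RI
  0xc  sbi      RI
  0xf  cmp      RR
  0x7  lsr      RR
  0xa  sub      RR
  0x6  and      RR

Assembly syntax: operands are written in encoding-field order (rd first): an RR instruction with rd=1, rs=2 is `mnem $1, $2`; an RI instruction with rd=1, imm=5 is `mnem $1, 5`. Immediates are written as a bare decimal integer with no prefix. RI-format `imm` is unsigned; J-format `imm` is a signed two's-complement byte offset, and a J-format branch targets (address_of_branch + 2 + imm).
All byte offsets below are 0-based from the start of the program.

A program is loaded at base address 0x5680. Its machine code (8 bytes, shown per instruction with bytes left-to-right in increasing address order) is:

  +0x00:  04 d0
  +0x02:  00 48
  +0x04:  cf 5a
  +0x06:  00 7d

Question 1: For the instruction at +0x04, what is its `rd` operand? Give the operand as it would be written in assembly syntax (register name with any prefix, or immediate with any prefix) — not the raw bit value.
$2

@+04  little-endian(cf 5a) = 0x5acf
  opcode bits[15:12]=0x5: andi/RI
  rd: (w>>10)&0x3=0x2 → $2
  imm: (w>>0)&0x3ff=0x2cf → 719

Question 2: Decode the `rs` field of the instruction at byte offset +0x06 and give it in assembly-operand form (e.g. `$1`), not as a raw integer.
+0x06: 00 7d ⇒ word 0x7d00 (little)
  top 4b → 0x7 → lsr [RR]
  rd@[11:10]=0x3 ⇒ $3
  rs@[9:8]=0x1 ⇒ $1

$1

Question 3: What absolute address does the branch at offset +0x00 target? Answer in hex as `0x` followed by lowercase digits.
+0x00: 04 d0 ⇒ word 0xd004 (little)
  op=0xd004>>12=0xd ⇒ goto (J)
  imm@[11:0]=0x4 ⇒ 4
  target = base 0x5680 + off 0x00 + 2 + imm 4 = 0x5686

0x5686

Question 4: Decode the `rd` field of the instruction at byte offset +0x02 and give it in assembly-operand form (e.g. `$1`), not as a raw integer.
$2

+0x02: 00 48 ⇒ word 0x4800 (little)
  top 4b → 0x4 → neg [R]
  rd@[11:10]=0x2 ⇒ $2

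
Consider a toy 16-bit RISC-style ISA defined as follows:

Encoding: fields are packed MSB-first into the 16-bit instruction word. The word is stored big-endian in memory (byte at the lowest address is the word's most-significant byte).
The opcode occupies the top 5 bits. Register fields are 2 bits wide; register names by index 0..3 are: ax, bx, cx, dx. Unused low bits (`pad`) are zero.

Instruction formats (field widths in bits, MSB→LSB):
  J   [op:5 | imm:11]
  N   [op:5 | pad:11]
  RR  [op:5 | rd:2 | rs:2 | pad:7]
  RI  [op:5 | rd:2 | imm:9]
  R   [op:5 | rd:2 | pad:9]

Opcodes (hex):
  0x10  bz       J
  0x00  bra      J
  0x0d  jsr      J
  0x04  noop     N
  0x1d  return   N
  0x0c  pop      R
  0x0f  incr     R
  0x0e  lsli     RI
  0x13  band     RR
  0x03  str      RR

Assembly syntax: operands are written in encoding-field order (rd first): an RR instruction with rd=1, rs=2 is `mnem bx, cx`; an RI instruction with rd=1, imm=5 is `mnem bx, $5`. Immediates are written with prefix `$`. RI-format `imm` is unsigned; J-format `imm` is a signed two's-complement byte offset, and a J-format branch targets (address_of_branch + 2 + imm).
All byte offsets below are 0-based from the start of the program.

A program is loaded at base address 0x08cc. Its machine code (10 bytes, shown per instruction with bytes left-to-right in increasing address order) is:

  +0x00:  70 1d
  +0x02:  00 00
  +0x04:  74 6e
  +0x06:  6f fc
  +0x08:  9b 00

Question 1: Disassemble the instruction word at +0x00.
lsli ax, $29

[00] 70 1d → 0x701d
  op=0x701d>>11=0xe ⇒ lsli (RI)
  [10:9] rd=0 = ax
  [8:0] imm=29 = $29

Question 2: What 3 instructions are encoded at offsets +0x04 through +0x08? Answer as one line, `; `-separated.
[04] 74 6e → 0x746e
  op=0x746e>>11=0xe ⇒ lsli (RI)
  [10:9] rd=2 = cx
  [8:0] imm=110 = $110
[06] 6f fc → 0x6ffc
  op=0x6ffc>>11=0xd ⇒ jsr (J)
  [10:0] imm=2044 (s11→-4) = $-4
[08] 9b 00 → 0x9b00
  op=0x9b00>>11=0x13 ⇒ band (RR)
  [10:9] rd=1 = bx
  [8:7] rs=2 = cx

lsli cx, $110; jsr $-4; band bx, cx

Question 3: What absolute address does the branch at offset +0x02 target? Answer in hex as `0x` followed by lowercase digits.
0x08d0

@+02  big-endian(00 00) = 0x0000
  top 5b → 0x0 → bra [J]
  imm@[10:0]=0x0 ⇒ $0
  target = base 0x08cc + off 0x02 + 2 + imm 0 = 0x08d0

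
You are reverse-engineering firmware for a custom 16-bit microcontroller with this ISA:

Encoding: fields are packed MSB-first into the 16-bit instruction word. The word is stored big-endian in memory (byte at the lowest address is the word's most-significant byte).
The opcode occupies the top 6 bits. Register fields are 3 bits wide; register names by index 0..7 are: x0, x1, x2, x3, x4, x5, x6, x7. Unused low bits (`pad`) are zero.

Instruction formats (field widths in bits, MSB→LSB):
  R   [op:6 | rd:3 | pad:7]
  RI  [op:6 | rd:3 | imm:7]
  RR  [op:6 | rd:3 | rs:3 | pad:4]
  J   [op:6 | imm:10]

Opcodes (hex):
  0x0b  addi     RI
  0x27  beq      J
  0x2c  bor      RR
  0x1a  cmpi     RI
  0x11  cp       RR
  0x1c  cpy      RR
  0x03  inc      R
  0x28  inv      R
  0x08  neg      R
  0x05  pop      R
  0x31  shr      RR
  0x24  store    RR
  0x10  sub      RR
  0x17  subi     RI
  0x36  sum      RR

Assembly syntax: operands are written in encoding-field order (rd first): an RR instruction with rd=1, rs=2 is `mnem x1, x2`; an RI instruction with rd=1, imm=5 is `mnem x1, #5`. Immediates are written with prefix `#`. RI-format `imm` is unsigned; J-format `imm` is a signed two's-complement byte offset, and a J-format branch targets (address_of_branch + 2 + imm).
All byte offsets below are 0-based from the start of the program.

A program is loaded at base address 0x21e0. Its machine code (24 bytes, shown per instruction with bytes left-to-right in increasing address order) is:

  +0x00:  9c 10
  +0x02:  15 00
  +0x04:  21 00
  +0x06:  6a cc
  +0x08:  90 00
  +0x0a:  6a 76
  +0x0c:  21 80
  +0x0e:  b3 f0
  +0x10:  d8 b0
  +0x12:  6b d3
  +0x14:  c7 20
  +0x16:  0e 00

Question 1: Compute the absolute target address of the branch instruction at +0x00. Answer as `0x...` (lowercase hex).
0x21f2

+0x00: 9c 10 ⇒ word 0x9c10 (big)
  top 6b → 0x27 → beq [J]
  imm: (w>>0)&0x3ff=0x10 → #16
  target = base 0x21e0 + off 0x00 + 2 + imm 16 = 0x21f2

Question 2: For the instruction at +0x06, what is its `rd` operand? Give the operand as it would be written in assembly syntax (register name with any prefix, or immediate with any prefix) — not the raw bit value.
[06] 6a cc → 0x6acc
  op=0x6acc>>10=0x1a ⇒ cmpi (RI)
  [9:7] rd=5 = x5
  [6:0] imm=76 = #76

x5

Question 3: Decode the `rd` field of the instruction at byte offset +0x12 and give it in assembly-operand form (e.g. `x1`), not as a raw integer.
x7

off 0x12: read 6b d3 as big → 0x6bd3
  op=0x6bd3>>10=0x1a ⇒ cmpi (RI)
  rd@[9:7]=0x7 ⇒ x7
  imm@[6:0]=0x53 ⇒ #83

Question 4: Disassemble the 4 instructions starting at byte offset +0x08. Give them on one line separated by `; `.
store x0, x0; cmpi x4, #118; neg x3; bor x7, x7

@+08  big-endian(90 00) = 0x9000
  op=0x9000>>10=0x24 ⇒ store (RR)
  [9:7] rd=0 = x0
  [6:4] rs=0 = x0
@+0a  big-endian(6a 76) = 0x6a76
  op=0x6a76>>10=0x1a ⇒ cmpi (RI)
  [9:7] rd=4 = x4
  [6:0] imm=118 = #118
@+0c  big-endian(21 80) = 0x2180
  op=0x2180>>10=0x8 ⇒ neg (R)
  [9:7] rd=3 = x3
@+0e  big-endian(b3 f0) = 0xb3f0
  op=0xb3f0>>10=0x2c ⇒ bor (RR)
  [9:7] rd=7 = x7
  [6:4] rs=7 = x7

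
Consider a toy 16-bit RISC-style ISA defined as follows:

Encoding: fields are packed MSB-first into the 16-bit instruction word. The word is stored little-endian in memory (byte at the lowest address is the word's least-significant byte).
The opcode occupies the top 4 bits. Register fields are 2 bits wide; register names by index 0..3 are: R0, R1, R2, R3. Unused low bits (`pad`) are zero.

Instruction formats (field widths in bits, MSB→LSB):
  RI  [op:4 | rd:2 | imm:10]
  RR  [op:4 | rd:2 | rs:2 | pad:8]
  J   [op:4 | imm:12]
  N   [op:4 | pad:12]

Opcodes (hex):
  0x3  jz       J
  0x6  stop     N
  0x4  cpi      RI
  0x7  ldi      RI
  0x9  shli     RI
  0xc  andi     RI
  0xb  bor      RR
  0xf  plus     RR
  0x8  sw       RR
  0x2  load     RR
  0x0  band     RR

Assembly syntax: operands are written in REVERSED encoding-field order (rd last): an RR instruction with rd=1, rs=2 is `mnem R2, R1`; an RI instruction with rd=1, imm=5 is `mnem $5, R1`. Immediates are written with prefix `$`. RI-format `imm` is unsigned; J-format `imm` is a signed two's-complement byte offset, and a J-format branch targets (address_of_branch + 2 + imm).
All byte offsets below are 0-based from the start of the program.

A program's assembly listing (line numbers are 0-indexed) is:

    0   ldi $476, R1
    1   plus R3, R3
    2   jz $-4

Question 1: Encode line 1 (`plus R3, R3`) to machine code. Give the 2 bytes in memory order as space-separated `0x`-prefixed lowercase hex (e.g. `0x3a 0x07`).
0x00 0xff

L1: plus op=0xf:4|rd=3:2|rs=3:2|pad=0:8 ⇒ 0xff00 ⇒ little 00 ff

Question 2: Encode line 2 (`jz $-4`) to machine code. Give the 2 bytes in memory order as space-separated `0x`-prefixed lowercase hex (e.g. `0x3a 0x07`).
L2: jz op=0x3:4|imm=-4:12 ⇒ 0x3ffc ⇒ little fc 3f

0xfc 0x3f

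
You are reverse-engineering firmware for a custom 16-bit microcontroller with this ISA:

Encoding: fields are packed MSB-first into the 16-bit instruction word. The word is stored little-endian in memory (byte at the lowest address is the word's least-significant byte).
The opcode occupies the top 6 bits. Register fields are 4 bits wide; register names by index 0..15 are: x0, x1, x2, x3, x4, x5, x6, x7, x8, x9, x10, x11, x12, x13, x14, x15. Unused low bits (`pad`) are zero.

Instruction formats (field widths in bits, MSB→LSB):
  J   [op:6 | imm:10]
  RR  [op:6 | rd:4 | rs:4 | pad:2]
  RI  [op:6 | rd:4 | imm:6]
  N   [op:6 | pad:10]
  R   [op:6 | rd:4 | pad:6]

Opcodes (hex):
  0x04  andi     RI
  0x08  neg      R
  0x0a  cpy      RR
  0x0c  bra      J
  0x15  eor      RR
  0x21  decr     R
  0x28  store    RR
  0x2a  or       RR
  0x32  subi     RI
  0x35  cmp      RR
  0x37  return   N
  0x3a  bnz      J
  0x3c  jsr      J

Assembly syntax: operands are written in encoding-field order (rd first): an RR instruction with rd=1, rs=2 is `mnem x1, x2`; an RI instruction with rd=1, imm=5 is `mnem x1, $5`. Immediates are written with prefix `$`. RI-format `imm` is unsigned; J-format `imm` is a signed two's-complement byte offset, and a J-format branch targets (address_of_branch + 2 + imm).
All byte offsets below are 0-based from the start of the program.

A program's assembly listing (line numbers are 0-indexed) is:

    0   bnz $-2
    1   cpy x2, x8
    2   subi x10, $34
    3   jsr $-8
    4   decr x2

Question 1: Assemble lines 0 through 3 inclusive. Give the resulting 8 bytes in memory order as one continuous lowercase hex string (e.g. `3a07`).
L0: bnz op=0x3a:6|imm=-2:10 ⇒ 0xebfe ⇒ little fe eb
L1: cpy op=0xa:6|rd=2:4|rs=8:4|pad=0:2 ⇒ 0x28a0 ⇒ little a0 28
L2: subi op=0x32:6|rd=10:4|imm=34:6 ⇒ 0xcaa2 ⇒ little a2 ca
L3: jsr op=0x3c:6|imm=-8:10 ⇒ 0xf3f8 ⇒ little f8 f3

feeba028a2caf8f3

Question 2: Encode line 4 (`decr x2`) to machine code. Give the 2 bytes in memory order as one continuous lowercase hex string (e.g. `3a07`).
8084

4. decr fields op=0x21:6|rd=2:4|pad=0:6 → word 8480h → 80 84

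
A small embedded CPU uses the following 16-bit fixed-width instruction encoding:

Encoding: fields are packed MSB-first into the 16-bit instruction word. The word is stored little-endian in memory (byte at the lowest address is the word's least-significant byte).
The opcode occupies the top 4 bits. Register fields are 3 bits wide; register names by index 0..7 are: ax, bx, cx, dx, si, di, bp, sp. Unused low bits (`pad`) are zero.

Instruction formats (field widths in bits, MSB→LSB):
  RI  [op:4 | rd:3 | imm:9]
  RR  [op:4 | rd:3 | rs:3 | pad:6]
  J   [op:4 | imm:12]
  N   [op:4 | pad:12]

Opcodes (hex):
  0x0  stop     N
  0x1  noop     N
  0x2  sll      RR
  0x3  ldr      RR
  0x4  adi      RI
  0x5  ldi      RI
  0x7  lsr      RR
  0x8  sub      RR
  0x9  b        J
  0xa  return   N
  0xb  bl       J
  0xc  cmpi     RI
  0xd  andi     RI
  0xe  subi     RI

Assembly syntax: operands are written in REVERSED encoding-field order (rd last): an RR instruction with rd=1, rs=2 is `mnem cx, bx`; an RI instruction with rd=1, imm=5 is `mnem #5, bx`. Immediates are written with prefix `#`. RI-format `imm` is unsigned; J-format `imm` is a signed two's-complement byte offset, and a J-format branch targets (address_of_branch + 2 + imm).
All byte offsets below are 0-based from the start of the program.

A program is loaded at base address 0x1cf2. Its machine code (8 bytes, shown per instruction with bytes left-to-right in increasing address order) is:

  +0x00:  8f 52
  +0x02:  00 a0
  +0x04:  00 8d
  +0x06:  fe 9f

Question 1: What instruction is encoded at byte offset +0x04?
+0x04: 00 8d ⇒ word 0x8d00 (little)
  opcode bits[15:12]=0x8: sub/RR
  rd: (w>>9)&0x7=0x6 → bp
  rs: (w>>6)&0x7=0x4 → si

sub si, bp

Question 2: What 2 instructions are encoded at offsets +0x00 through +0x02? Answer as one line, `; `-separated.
ldi #143, bx; return

[00] 8f 52 → 0x528f
  opcode bits[15:12]=0x5: ldi/RI
  rd@[11:9]=0x1 ⇒ bx
  imm@[8:0]=0x8f ⇒ #143
[02] 00 a0 → 0xa000
  opcode bits[15:12]=0xa: return/N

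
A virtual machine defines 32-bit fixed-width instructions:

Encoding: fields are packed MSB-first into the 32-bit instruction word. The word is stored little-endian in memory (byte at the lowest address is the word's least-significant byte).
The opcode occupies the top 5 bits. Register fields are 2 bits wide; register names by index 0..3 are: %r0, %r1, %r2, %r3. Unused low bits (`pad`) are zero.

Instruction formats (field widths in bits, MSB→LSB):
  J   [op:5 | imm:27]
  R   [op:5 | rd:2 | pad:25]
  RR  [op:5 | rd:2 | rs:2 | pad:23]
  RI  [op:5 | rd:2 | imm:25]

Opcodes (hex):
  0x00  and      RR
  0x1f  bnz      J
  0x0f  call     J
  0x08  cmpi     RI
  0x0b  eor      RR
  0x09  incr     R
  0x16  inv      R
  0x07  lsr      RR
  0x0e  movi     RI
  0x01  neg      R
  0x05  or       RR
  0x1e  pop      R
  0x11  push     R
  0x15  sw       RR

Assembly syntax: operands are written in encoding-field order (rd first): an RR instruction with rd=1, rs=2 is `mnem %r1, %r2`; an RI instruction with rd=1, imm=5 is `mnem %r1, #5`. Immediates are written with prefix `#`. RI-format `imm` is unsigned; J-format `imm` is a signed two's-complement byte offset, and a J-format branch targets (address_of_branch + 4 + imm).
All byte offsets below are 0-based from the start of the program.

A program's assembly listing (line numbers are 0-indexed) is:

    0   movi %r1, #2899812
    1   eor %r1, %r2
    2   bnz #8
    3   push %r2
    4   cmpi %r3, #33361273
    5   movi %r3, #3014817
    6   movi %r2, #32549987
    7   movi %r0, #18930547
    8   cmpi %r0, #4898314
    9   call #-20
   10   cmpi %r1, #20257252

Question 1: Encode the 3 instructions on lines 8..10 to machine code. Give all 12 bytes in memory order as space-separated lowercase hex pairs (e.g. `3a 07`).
line 8 (cmpi): pack op=0x8:5|rd=0:2|imm=4898314:25 = 0x404abe0a; little→ 0a be 4a 40
line 9 (call): pack op=0xf:5|imm=-20:27 = 0x7fffffec; little→ ec ff ff 7f
line 10 (cmpi): pack op=0x8:5|rd=1:2|imm=20257252:25 = 0x433519e4; little→ e4 19 35 43

0a be 4a 40 ec ff ff 7f e4 19 35 43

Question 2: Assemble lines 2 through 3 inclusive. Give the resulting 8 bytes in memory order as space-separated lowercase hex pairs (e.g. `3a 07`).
08 00 00 f8 00 00 00 8c

line 2 (bnz): pack op=0x1f:5|imm=8:27 = 0xf8000008; little→ 08 00 00 f8
line 3 (push): pack op=0x11:5|rd=2:2|pad=0:25 = 0x8c000000; little→ 00 00 00 8c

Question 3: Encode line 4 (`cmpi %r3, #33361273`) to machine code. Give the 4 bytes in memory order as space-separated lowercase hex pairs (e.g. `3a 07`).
line 4 (cmpi): pack op=0x8:5|rd=3:2|imm=33361273:25 = 0x47fd0d79; little→ 79 0d fd 47

79 0d fd 47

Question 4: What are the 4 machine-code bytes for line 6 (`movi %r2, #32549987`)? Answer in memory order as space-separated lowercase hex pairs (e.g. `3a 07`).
63 ac f0 75

line 6 (movi): pack op=0xe:5|rd=2:2|imm=32549987:25 = 0x75f0ac63; little→ 63 ac f0 75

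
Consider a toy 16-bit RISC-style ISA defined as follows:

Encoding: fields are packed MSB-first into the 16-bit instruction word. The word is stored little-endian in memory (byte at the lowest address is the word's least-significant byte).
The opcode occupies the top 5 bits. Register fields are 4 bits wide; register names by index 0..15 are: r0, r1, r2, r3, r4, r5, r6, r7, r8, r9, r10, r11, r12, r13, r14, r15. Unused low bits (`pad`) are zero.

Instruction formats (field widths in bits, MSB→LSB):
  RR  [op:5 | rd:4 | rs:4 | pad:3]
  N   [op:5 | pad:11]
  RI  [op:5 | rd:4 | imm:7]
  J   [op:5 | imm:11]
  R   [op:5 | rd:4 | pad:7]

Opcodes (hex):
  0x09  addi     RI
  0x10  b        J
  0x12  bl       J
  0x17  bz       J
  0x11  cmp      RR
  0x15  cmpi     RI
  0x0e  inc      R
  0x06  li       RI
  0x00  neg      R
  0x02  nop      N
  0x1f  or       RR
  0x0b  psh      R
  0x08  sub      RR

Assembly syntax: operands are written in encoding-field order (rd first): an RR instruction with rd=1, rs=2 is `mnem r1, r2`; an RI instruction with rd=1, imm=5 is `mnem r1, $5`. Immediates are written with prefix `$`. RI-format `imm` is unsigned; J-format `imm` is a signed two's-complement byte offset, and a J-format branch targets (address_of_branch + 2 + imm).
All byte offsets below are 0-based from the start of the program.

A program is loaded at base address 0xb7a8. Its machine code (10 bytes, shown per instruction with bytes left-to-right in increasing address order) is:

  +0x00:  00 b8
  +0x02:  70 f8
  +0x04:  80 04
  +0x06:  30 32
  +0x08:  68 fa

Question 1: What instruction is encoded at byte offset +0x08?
+0x08: 68 fa ⇒ word 0xfa68 (little)
  top 5b → 0x1f → or [RR]
  [10:7] rd=4 = r4
  [6:3] rs=13 = r13

or r4, r13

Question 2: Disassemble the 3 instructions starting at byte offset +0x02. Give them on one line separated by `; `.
[02] 70 f8 → 0xf870
  op=0xf870>>11=0x1f ⇒ or (RR)
  rd@[10:7]=0x0 ⇒ r0
  rs@[6:3]=0xe ⇒ r14
[04] 80 04 → 0x0480
  op=0x0480>>11=0x0 ⇒ neg (R)
  rd@[10:7]=0x9 ⇒ r9
[06] 30 32 → 0x3230
  op=0x3230>>11=0x6 ⇒ li (RI)
  rd@[10:7]=0x4 ⇒ r4
  imm@[6:0]=0x30 ⇒ $48

or r0, r14; neg r9; li r4, $48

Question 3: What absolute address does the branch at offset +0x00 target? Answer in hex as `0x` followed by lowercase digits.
@+00  little-endian(00 b8) = 0xb800
  op=0xb800>>11=0x17 ⇒ bz (J)
  imm: (w>>0)&0x7ff=0x0 → $0
  target = base 0xb7a8 + off 0x00 + 2 + imm 0 = 0xb7aa

0xb7aa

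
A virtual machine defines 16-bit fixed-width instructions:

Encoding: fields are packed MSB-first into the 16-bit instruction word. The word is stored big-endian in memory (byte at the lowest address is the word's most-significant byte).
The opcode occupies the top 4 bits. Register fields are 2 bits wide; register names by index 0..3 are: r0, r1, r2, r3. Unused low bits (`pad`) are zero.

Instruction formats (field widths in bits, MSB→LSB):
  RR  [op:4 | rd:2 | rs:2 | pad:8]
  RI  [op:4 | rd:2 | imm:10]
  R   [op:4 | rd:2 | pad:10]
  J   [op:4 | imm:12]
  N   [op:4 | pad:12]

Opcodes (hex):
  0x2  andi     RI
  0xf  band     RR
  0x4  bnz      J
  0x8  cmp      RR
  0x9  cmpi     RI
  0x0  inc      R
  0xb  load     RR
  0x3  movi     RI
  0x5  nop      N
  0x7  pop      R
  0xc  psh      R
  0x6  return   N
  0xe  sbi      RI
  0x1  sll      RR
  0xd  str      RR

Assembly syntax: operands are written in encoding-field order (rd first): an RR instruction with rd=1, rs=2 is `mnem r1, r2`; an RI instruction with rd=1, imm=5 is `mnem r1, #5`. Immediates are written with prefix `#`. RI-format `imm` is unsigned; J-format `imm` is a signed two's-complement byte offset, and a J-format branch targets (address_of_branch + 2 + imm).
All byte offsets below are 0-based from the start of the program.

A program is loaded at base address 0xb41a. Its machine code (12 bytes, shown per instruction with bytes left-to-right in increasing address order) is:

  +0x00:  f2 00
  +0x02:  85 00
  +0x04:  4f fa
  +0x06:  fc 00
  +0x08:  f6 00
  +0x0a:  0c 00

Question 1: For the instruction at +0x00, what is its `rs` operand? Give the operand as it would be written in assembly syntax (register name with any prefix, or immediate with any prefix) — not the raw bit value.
@+00  big-endian(f2 00) = 0xf200
  op=0xf200>>12=0xf ⇒ band (RR)
  rd: (w>>10)&0x3=0x0 → r0
  rs: (w>>8)&0x3=0x2 → r2

r2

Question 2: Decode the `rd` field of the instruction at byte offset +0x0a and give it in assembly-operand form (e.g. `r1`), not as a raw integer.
off 0x0a: read 0c 00 as big → 0x0c00
  top 4b → 0x0 → inc [R]
  [11:10] rd=3 = r3

r3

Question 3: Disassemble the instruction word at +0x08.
band r1, r2

@+08  big-endian(f6 00) = 0xf600
  opcode bits[15:12]=0xf: band/RR
  [11:10] rd=1 = r1
  [9:8] rs=2 = r2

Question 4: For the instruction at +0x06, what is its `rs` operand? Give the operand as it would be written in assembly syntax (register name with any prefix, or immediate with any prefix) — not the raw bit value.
@+06  big-endian(fc 00) = 0xfc00
  op=0xfc00>>12=0xf ⇒ band (RR)
  [11:10] rd=3 = r3
  [9:8] rs=0 = r0

r0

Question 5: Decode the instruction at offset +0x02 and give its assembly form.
[02] 85 00 → 0x8500
  top 4b → 0x8 → cmp [RR]
  rd@[11:10]=0x1 ⇒ r1
  rs@[9:8]=0x1 ⇒ r1

cmp r1, r1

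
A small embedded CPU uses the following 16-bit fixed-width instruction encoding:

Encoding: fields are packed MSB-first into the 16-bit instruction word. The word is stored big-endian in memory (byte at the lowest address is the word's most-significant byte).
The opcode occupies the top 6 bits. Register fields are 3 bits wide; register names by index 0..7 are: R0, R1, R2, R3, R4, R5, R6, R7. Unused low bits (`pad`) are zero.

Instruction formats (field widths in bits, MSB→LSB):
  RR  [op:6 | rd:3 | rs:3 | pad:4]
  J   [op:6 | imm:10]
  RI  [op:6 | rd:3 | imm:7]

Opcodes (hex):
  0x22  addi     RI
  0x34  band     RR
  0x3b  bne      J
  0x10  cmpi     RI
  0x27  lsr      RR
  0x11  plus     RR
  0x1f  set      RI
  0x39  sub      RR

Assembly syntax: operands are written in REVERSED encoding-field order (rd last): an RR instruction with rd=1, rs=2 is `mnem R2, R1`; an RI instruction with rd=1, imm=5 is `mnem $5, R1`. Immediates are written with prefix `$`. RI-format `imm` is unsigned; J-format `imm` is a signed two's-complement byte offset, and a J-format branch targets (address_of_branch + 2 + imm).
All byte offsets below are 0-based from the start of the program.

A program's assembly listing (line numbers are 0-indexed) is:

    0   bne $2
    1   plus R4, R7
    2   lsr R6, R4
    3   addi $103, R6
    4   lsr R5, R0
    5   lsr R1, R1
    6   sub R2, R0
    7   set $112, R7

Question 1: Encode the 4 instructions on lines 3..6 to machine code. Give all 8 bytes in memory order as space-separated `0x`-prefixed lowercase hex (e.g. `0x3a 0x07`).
line 3 (addi): pack op=0x22:6|rd=6:3|imm=103:7 = 0x8b67; big→ 8b 67
line 4 (lsr): pack op=0x27:6|rd=0:3|rs=5:3|pad=0:4 = 0x9c50; big→ 9c 50
line 5 (lsr): pack op=0x27:6|rd=1:3|rs=1:3|pad=0:4 = 0x9c90; big→ 9c 90
line 6 (sub): pack op=0x39:6|rd=0:3|rs=2:3|pad=0:4 = 0xe420; big→ e4 20

0x8b 0x67 0x9c 0x50 0x9c 0x90 0xe4 0x20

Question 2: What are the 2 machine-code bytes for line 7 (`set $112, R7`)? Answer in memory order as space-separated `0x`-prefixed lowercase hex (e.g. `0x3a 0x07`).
0x7f 0xf0

L7: set op=0x1f:6|rd=7:3|imm=112:7 ⇒ 0x7ff0 ⇒ big 7f f0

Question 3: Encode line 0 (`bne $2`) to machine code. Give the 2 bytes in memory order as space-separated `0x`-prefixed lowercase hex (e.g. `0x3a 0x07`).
0xec 0x02

line 0 (bne): pack op=0x3b:6|imm=2:10 = 0xec02; big→ ec 02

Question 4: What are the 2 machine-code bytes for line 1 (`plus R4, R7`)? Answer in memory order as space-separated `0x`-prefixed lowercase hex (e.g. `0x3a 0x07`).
0x47 0xc0

L1: plus op=0x11:6|rd=7:3|rs=4:3|pad=0:4 ⇒ 0x47c0 ⇒ big 47 c0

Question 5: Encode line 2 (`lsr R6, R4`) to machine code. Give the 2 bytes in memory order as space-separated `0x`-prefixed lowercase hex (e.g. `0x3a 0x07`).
0x9e 0x60

L2: lsr op=0x27:6|rd=4:3|rs=6:3|pad=0:4 ⇒ 0x9e60 ⇒ big 9e 60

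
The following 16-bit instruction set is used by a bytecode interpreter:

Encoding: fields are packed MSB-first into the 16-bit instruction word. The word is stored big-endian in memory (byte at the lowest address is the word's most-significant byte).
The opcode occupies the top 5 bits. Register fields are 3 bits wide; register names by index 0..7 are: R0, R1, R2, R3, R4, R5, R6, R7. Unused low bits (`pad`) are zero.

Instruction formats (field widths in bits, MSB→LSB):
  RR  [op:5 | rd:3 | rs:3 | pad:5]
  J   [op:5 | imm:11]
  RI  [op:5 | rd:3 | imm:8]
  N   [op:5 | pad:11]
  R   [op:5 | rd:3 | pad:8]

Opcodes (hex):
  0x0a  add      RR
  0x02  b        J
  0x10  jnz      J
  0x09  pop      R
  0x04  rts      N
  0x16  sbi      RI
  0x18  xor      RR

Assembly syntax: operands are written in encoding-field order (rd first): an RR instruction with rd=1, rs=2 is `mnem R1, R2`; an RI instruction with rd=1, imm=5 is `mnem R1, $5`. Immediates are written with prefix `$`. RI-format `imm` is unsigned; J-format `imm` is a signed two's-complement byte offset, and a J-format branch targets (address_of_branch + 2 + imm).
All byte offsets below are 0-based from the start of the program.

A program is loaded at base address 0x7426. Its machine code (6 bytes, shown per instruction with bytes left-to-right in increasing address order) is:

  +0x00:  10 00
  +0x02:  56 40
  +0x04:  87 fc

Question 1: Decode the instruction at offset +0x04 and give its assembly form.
jnz $-4

[04] 87 fc → 0x87fc
  top 5b → 0x10 → jnz [J]
  imm@[10:0]=0x7fc (s11→-4) ⇒ $-4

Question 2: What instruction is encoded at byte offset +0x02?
add R6, R2

off 0x02: read 56 40 as big → 0x5640
  op=0x5640>>11=0xa ⇒ add (RR)
  rd: (w>>8)&0x7=0x6 → R6
  rs: (w>>5)&0x7=0x2 → R2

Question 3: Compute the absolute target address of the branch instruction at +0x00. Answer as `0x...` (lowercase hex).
[00] 10 00 → 0x1000
  opcode bits[15:11]=0x2: b/J
  imm: (w>>0)&0x7ff=0x0 → $0
  target = base 0x7426 + off 0x00 + 2 + imm 0 = 0x7428

0x7428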